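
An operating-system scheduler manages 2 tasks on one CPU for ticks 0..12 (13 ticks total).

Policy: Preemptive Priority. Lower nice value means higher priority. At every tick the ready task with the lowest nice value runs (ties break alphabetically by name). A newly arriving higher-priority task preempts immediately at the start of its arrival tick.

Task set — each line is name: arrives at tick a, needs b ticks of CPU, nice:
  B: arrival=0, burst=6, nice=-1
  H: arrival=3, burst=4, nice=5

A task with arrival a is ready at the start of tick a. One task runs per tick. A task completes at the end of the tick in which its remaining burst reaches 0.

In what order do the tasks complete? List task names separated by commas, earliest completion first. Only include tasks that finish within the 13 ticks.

t=0: ready={B} → run B
t=1: ready={B} → run B
t=2: ready={B} → run B
t=3: ready={B,H} → run B
t=4: ready={B,H} → run B
t=5: ready={B,H} → run B
t=6: ready={H} → run H
t=7: ready={H} → run H
t=8: ready={H} → run H
t=9: ready={H} → run H
t=10: (idle)
t=11: (idle)
t=12: (idle)

completion order = B, H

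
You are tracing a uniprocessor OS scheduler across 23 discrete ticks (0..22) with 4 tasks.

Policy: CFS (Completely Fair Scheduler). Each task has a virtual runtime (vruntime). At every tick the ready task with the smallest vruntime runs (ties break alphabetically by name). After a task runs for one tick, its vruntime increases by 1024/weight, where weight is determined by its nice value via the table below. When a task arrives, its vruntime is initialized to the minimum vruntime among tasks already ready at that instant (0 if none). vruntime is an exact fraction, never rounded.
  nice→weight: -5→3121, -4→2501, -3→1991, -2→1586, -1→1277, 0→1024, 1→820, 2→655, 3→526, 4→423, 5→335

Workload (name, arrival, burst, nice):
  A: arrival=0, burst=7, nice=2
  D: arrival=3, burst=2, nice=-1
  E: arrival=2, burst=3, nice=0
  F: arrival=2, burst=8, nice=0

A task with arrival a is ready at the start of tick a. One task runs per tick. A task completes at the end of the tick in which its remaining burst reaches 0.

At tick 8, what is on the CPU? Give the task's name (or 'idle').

t=0: vr[A=0] → run A
t=1: vr[A=1024/655] → run A
t=2: vr[A=2048/655 E=2048/655 F=2048/655] → run A
t=3: vr[A=3072/655 D=2048/655 E=2048/655 F=2048/655] → run D
t=4: vr[A=3072/655 D=3286016/836435 E=2048/655 F=2048/655] → run E
t=5: vr[A=3072/655 D=3286016/836435 E=2703/655 F=2048/655] → run F
t=6: vr[A=3072/655 D=3286016/836435 E=2703/655 F=2703/655] → run D
t=7: vr[A=3072/655 E=2703/655 F=2703/655] → run E
t=8: vr[A=3072/655 E=3358/655 F=2703/655] → run F
t=9: vr[A=3072/655 E=3358/655 F=3358/655] → run A
t=10: vr[A=4096/655 E=3358/655 F=3358/655] → run E
t=11: vr[A=4096/655 F=3358/655] → run F
t=12: vr[A=4096/655 F=4013/655] → run F
t=13: vr[A=4096/655 F=4668/655] → run A
t=14: vr[A=1024/131 F=4668/655] → run F
t=15: vr[A=1024/131 F=5323/655] → run A
t=16: vr[A=6144/655 F=5323/655] → run F
t=17: vr[A=6144/655 F=5978/655] → run F
t=18: vr[A=6144/655 F=6633/655] → run A
t=19: vr[F=6633/655] → run F
t=20: (idle)
t=21: (idle)
t=22: (idle)

running at tick 8 = F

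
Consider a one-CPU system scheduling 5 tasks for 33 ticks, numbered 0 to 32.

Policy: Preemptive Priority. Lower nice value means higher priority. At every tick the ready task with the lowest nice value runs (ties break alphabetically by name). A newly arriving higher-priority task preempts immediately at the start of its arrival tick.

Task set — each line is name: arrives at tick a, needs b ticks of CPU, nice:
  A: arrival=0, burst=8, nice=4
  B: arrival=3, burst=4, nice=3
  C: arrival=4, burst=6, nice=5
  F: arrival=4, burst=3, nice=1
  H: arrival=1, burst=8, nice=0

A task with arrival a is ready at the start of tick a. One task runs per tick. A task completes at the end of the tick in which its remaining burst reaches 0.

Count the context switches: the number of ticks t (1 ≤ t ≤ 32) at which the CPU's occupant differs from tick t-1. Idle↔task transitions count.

context switches = 6

t=0: ready={A} → run A
t=1: ready={A,H} → run H
t=2: ready={A,H} → run H
t=3: ready={A,B,H} → run H
t=4: ready={A,B,C,F,H} → run H
t=5: ready={A,B,C,F,H} → run H
t=6: ready={A,B,C,F,H} → run H
t=7: ready={A,B,C,F,H} → run H
t=8: ready={A,B,C,F,H} → run H
t=9: ready={A,B,C,F} → run F
t=10: ready={A,B,C,F} → run F
t=11: ready={A,B,C,F} → run F
t=12: ready={A,B,C} → run B
t=13: ready={A,B,C} → run B
t=14: ready={A,B,C} → run B
t=15: ready={A,B,C} → run B
t=16: ready={A,C} → run A
t=17: ready={A,C} → run A
t=18: ready={A,C} → run A
t=19: ready={A,C} → run A
t=20: ready={A,C} → run A
t=21: ready={A,C} → run A
t=22: ready={A,C} → run A
t=23: ready={C} → run C
t=24: ready={C} → run C
t=25: ready={C} → run C
t=26: ready={C} → run C
t=27: ready={C} → run C
t=28: ready={C} → run C
t=29: (idle)
t=30: (idle)
t=31: (idle)
t=32: (idle)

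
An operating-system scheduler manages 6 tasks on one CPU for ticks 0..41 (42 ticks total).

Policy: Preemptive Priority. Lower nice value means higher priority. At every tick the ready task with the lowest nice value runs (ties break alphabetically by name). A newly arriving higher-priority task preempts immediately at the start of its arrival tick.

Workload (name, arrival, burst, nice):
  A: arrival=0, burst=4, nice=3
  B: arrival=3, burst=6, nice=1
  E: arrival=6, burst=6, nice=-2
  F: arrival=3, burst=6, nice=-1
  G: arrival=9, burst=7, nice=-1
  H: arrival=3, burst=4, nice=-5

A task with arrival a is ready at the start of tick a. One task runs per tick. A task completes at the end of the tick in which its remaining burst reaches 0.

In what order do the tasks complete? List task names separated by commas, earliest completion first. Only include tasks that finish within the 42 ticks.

t=0: ready={A} → run A
t=1: ready={A} → run A
t=2: ready={A} → run A
t=3: ready={A,B,F,H} → run H
t=4: ready={A,B,F,H} → run H
t=5: ready={A,B,F,H} → run H
t=6: ready={A,B,E,F,H} → run H
t=7: ready={A,B,E,F} → run E
t=8: ready={A,B,E,F} → run E
t=9: ready={A,B,E,F,G} → run E
t=10: ready={A,B,E,F,G} → run E
t=11: ready={A,B,E,F,G} → run E
t=12: ready={A,B,E,F,G} → run E
t=13: ready={A,B,F,G} → run F
t=14: ready={A,B,F,G} → run F
t=15: ready={A,B,F,G} → run F
t=16: ready={A,B,F,G} → run F
t=17: ready={A,B,F,G} → run F
t=18: ready={A,B,F,G} → run F
t=19: ready={A,B,G} → run G
t=20: ready={A,B,G} → run G
t=21: ready={A,B,G} → run G
t=22: ready={A,B,G} → run G
t=23: ready={A,B,G} → run G
t=24: ready={A,B,G} → run G
t=25: ready={A,B,G} → run G
t=26: ready={A,B} → run B
t=27: ready={A,B} → run B
t=28: ready={A,B} → run B
t=29: ready={A,B} → run B
t=30: ready={A,B} → run B
t=31: ready={A,B} → run B
t=32: ready={A} → run A
t=33: (idle)
t=34: (idle)
t=35: (idle)
t=36: (idle)
t=37: (idle)
t=38: (idle)
t=39: (idle)
t=40: (idle)
t=41: (idle)

completion order = H, E, F, G, B, A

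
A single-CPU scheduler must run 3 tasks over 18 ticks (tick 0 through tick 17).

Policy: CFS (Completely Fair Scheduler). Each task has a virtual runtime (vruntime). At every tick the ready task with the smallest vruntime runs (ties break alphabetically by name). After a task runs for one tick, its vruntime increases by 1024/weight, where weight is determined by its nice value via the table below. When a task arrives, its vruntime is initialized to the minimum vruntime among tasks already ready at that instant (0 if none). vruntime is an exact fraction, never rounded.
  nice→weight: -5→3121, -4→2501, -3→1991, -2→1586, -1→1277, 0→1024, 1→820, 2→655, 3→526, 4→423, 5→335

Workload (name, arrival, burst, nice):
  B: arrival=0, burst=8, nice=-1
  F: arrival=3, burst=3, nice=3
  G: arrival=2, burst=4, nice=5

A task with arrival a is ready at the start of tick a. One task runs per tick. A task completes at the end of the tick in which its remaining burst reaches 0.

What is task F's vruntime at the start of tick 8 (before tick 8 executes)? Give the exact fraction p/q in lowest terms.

vruntime(F, start of tick 8) = 1846272/335851

t=0: vr[B=0] → run B
t=1: vr[B=1024/1277] → run B
t=2: vr[B=2048/1277 G=2048/1277] → run B
t=3: vr[B=3072/1277 F=2048/1277 G=2048/1277] → run F
t=4: vr[B=3072/1277 F=1192448/335851 G=2048/1277] → run G
t=5: vr[B=3072/1277 F=1192448/335851 G=1993728/427795] → run B
t=6: vr[B=4096/1277 F=1192448/335851 G=1993728/427795] → run B
t=7: vr[B=5120/1277 F=1192448/335851 G=1993728/427795] → run F
t=8: vr[B=5120/1277 F=1846272/335851 G=1993728/427795] → run B
t=9: vr[B=6144/1277 F=1846272/335851 G=1993728/427795] → run G
t=10: vr[B=6144/1277 F=1846272/335851 G=3301376/427795] → run B
t=11: vr[B=7168/1277 F=1846272/335851 G=3301376/427795] → run F
t=12: vr[B=7168/1277 G=3301376/427795] → run B
t=13: vr[G=3301376/427795] → run G
t=14: vr[G=4609024/427795] → run G
t=15: (idle)
t=16: (idle)
t=17: (idle)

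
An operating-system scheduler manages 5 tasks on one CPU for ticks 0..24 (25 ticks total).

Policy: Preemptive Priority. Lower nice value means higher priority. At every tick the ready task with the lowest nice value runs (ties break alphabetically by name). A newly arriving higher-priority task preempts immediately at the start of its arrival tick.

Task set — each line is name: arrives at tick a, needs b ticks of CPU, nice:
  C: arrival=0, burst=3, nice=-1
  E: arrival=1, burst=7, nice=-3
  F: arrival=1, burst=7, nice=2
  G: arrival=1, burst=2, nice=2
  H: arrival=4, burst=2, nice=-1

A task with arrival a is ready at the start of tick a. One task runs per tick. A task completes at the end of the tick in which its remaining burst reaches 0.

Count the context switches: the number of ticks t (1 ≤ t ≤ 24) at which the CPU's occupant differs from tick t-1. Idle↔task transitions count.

context switches = 6

t=0: ready={C} → run C
t=1: ready={C,E,F,G} → run E
t=2: ready={C,E,F,G} → run E
t=3: ready={C,E,F,G} → run E
t=4: ready={C,E,F,G,H} → run E
t=5: ready={C,E,F,G,H} → run E
t=6: ready={C,E,F,G,H} → run E
t=7: ready={C,E,F,G,H} → run E
t=8: ready={C,F,G,H} → run C
t=9: ready={C,F,G,H} → run C
t=10: ready={F,G,H} → run H
t=11: ready={F,G,H} → run H
t=12: ready={F,G} → run F
t=13: ready={F,G} → run F
t=14: ready={F,G} → run F
t=15: ready={F,G} → run F
t=16: ready={F,G} → run F
t=17: ready={F,G} → run F
t=18: ready={F,G} → run F
t=19: ready={G} → run G
t=20: ready={G} → run G
t=21: (idle)
t=22: (idle)
t=23: (idle)
t=24: (idle)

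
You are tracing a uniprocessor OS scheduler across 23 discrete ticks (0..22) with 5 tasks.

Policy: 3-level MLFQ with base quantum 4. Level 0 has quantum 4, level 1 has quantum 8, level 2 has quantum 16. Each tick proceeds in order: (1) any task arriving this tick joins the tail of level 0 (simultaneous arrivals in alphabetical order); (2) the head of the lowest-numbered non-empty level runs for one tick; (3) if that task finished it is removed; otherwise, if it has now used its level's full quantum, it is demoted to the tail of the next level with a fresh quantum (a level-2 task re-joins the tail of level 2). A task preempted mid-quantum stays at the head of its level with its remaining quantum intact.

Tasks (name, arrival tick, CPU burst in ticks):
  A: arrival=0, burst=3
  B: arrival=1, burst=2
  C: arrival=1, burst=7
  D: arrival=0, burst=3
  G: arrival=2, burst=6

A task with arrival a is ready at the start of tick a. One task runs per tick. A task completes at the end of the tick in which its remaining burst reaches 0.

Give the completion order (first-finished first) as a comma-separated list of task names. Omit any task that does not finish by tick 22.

completion order = A, D, B, C, G

t=0: L0/L1/L2 = AD/-/- → run A
t=1: L0/L1/L2 = ADBC/-/- → run A
t=2: L0/L1/L2 = ADBCG/-/- → run A
t=3: L0/L1/L2 = DBCG/-/- → run D
t=4: L0/L1/L2 = DBCG/-/- → run D
t=5: L0/L1/L2 = DBCG/-/- → run D
t=6: L0/L1/L2 = BCG/-/- → run B
t=7: L0/L1/L2 = BCG/-/- → run B
t=8: L0/L1/L2 = CG/-/- → run C
t=9: L0/L1/L2 = CG/-/- → run C
t=10: L0/L1/L2 = CG/-/- → run C
t=11: L0/L1/L2 = CG/-/- → run C
t=12: L0/L1/L2 = G/C/- → run G
t=13: L0/L1/L2 = G/C/- → run G
t=14: L0/L1/L2 = G/C/- → run G
t=15: L0/L1/L2 = G/C/- → run G
t=16: L0/L1/L2 = -/CG/- → run C
t=17: L0/L1/L2 = -/CG/- → run C
t=18: L0/L1/L2 = -/CG/- → run C
t=19: L0/L1/L2 = -/G/- → run G
t=20: L0/L1/L2 = -/G/- → run G
t=21: (idle)
t=22: (idle)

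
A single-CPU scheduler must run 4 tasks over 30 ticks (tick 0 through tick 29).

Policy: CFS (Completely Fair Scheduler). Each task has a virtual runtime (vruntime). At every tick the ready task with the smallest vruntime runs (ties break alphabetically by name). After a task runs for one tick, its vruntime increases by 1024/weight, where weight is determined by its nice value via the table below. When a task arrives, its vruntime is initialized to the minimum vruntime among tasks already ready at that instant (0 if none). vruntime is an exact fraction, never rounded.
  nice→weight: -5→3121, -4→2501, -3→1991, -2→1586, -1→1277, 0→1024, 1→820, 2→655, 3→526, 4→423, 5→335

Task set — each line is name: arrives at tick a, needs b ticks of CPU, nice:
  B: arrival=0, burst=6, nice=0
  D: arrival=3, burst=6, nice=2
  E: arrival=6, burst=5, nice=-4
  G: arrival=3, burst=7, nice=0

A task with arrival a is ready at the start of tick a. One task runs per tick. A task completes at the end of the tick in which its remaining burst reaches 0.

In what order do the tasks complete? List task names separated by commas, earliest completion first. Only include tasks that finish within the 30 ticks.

completion order = B, E, G, D

t=0: vr[B=0] → run B
t=1: vr[B=1] → run B
t=2: vr[B=2] → run B
t=3: vr[B=3 D=3 G=3] → run B
t=4: vr[B=4 D=3 G=3] → run D
t=5: vr[B=4 D=2989/655 G=3] → run G
t=6: vr[B=4 D=2989/655 E=4 G=4] → run B
t=7: vr[B=5 D=2989/655 E=4 G=4] → run E
t=8: vr[B=5 D=2989/655 E=11028/2501 G=4] → run G
t=9: vr[B=5 D=2989/655 E=11028/2501 G=5] → run E
t=10: vr[B=5 D=2989/655 E=12052/2501 G=5] → run D
t=11: vr[B=5 D=4013/655 E=12052/2501 G=5] → run E
t=12: vr[B=5 D=4013/655 E=13076/2501 G=5] → run B
t=13: vr[D=4013/655 E=13076/2501 G=5] → run G
t=14: vr[D=4013/655 E=13076/2501 G=6] → run E
t=15: vr[D=4013/655 E=14100/2501 G=6] → run E
t=16: vr[D=4013/655 G=6] → run G
t=17: vr[D=4013/655 G=7] → run D
t=18: vr[D=5037/655 G=7] → run G
t=19: vr[D=5037/655 G=8] → run D
t=20: vr[D=6061/655 G=8] → run G
t=21: vr[D=6061/655 G=9] → run G
t=22: vr[D=6061/655] → run D
t=23: vr[D=1417/131] → run D
t=24: (idle)
t=25: (idle)
t=26: (idle)
t=27: (idle)
t=28: (idle)
t=29: (idle)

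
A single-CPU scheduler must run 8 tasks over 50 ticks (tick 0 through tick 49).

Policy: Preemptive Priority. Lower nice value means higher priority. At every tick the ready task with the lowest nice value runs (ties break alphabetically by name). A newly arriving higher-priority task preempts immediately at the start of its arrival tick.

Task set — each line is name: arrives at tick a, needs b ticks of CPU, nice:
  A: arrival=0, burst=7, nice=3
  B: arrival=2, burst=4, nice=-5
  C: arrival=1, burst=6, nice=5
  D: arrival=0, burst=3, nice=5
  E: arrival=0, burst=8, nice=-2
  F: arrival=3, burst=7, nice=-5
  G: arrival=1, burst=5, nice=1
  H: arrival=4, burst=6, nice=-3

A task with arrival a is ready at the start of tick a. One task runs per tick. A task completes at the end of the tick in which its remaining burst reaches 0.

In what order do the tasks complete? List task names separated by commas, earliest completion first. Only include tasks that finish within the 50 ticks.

completion order = B, F, H, E, G, A, C, D

t=0: ready={A,D,E} → run E
t=1: ready={A,C,D,E,G} → run E
t=2: ready={A,B,C,D,E,G} → run B
t=3: ready={A,B,C,D,E,F,G} → run B
t=4: ready={A,B,C,D,E,F,G,H} → run B
t=5: ready={A,B,C,D,E,F,G,H} → run B
t=6: ready={A,C,D,E,F,G,H} → run F
t=7: ready={A,C,D,E,F,G,H} → run F
t=8: ready={A,C,D,E,F,G,H} → run F
t=9: ready={A,C,D,E,F,G,H} → run F
t=10: ready={A,C,D,E,F,G,H} → run F
t=11: ready={A,C,D,E,F,G,H} → run F
t=12: ready={A,C,D,E,F,G,H} → run F
t=13: ready={A,C,D,E,G,H} → run H
t=14: ready={A,C,D,E,G,H} → run H
t=15: ready={A,C,D,E,G,H} → run H
t=16: ready={A,C,D,E,G,H} → run H
t=17: ready={A,C,D,E,G,H} → run H
t=18: ready={A,C,D,E,G,H} → run H
t=19: ready={A,C,D,E,G} → run E
t=20: ready={A,C,D,E,G} → run E
t=21: ready={A,C,D,E,G} → run E
t=22: ready={A,C,D,E,G} → run E
t=23: ready={A,C,D,E,G} → run E
t=24: ready={A,C,D,E,G} → run E
t=25: ready={A,C,D,G} → run G
t=26: ready={A,C,D,G} → run G
t=27: ready={A,C,D,G} → run G
t=28: ready={A,C,D,G} → run G
t=29: ready={A,C,D,G} → run G
t=30: ready={A,C,D} → run A
t=31: ready={A,C,D} → run A
t=32: ready={A,C,D} → run A
t=33: ready={A,C,D} → run A
t=34: ready={A,C,D} → run A
t=35: ready={A,C,D} → run A
t=36: ready={A,C,D} → run A
t=37: ready={C,D} → run C
t=38: ready={C,D} → run C
t=39: ready={C,D} → run C
t=40: ready={C,D} → run C
t=41: ready={C,D} → run C
t=42: ready={C,D} → run C
t=43: ready={D} → run D
t=44: ready={D} → run D
t=45: ready={D} → run D
t=46: (idle)
t=47: (idle)
t=48: (idle)
t=49: (idle)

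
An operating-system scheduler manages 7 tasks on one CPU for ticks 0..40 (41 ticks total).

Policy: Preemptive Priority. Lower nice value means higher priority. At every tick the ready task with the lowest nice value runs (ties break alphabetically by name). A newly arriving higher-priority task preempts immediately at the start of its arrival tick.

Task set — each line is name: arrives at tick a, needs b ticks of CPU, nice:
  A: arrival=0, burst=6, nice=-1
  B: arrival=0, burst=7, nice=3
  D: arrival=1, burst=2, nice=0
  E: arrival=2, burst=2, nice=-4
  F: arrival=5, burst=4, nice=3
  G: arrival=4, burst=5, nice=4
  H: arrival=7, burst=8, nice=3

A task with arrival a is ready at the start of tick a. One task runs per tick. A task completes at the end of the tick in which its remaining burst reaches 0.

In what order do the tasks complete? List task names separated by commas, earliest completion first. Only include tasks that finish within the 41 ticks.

t=0: ready={A,B} → run A
t=1: ready={A,B,D} → run A
t=2: ready={A,B,D,E} → run E
t=3: ready={A,B,D,E} → run E
t=4: ready={A,B,D,G} → run A
t=5: ready={A,B,D,F,G} → run A
t=6: ready={A,B,D,F,G} → run A
t=7: ready={A,B,D,F,G,H} → run A
t=8: ready={B,D,F,G,H} → run D
t=9: ready={B,D,F,G,H} → run D
t=10: ready={B,F,G,H} → run B
t=11: ready={B,F,G,H} → run B
t=12: ready={B,F,G,H} → run B
t=13: ready={B,F,G,H} → run B
t=14: ready={B,F,G,H} → run B
t=15: ready={B,F,G,H} → run B
t=16: ready={B,F,G,H} → run B
t=17: ready={F,G,H} → run F
t=18: ready={F,G,H} → run F
t=19: ready={F,G,H} → run F
t=20: ready={F,G,H} → run F
t=21: ready={G,H} → run H
t=22: ready={G,H} → run H
t=23: ready={G,H} → run H
t=24: ready={G,H} → run H
t=25: ready={G,H} → run H
t=26: ready={G,H} → run H
t=27: ready={G,H} → run H
t=28: ready={G,H} → run H
t=29: ready={G} → run G
t=30: ready={G} → run G
t=31: ready={G} → run G
t=32: ready={G} → run G
t=33: ready={G} → run G
t=34: (idle)
t=35: (idle)
t=36: (idle)
t=37: (idle)
t=38: (idle)
t=39: (idle)
t=40: (idle)

completion order = E, A, D, B, F, H, G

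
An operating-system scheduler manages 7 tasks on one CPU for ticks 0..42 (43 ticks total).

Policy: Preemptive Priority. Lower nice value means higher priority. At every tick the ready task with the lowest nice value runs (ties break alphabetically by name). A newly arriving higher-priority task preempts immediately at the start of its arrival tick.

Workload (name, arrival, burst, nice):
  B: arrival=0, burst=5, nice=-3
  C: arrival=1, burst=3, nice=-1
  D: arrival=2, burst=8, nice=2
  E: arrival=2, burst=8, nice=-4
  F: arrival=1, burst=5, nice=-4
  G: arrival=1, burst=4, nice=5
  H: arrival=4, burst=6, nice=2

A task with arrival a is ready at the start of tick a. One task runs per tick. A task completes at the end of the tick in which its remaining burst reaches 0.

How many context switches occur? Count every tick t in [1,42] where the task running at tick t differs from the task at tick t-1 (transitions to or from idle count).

context switches = 9

t=0: ready={B} → run B
t=1: ready={B,C,F,G} → run F
t=2: ready={B,C,D,E,F,G} → run E
t=3: ready={B,C,D,E,F,G} → run E
t=4: ready={B,C,D,E,F,G,H} → run E
t=5: ready={B,C,D,E,F,G,H} → run E
t=6: ready={B,C,D,E,F,G,H} → run E
t=7: ready={B,C,D,E,F,G,H} → run E
t=8: ready={B,C,D,E,F,G,H} → run E
t=9: ready={B,C,D,E,F,G,H} → run E
t=10: ready={B,C,D,F,G,H} → run F
t=11: ready={B,C,D,F,G,H} → run F
t=12: ready={B,C,D,F,G,H} → run F
t=13: ready={B,C,D,F,G,H} → run F
t=14: ready={B,C,D,G,H} → run B
t=15: ready={B,C,D,G,H} → run B
t=16: ready={B,C,D,G,H} → run B
t=17: ready={B,C,D,G,H} → run B
t=18: ready={C,D,G,H} → run C
t=19: ready={C,D,G,H} → run C
t=20: ready={C,D,G,H} → run C
t=21: ready={D,G,H} → run D
t=22: ready={D,G,H} → run D
t=23: ready={D,G,H} → run D
t=24: ready={D,G,H} → run D
t=25: ready={D,G,H} → run D
t=26: ready={D,G,H} → run D
t=27: ready={D,G,H} → run D
t=28: ready={D,G,H} → run D
t=29: ready={G,H} → run H
t=30: ready={G,H} → run H
t=31: ready={G,H} → run H
t=32: ready={G,H} → run H
t=33: ready={G,H} → run H
t=34: ready={G,H} → run H
t=35: ready={G} → run G
t=36: ready={G} → run G
t=37: ready={G} → run G
t=38: ready={G} → run G
t=39: (idle)
t=40: (idle)
t=41: (idle)
t=42: (idle)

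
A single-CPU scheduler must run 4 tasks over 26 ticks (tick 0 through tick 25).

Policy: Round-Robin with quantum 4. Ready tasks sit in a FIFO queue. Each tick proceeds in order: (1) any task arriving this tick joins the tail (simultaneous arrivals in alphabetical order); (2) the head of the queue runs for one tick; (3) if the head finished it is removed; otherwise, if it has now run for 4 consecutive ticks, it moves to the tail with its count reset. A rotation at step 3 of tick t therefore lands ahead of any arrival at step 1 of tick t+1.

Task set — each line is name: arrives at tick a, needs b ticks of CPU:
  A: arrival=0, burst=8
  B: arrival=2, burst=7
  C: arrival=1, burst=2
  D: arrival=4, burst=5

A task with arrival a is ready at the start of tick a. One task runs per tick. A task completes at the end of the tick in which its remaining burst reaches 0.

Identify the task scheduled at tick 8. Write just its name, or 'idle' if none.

running at tick 8 = B

t=0: queue=[A] q_used=0 → run A
t=1: queue=[A,C] q_used=1 → run A
t=2: queue=[A,C,B] q_used=2 → run A
t=3: queue=[A,C,B] q_used=3 → run A
t=4: queue=[C,B,A,D] q_used=0 → run C
t=5: queue=[C,B,A,D] q_used=1 → run C
t=6: queue=[B,A,D] q_used=0 → run B
t=7: queue=[B,A,D] q_used=1 → run B
t=8: queue=[B,A,D] q_used=2 → run B
t=9: queue=[B,A,D] q_used=3 → run B
t=10: queue=[A,D,B] q_used=0 → run A
t=11: queue=[A,D,B] q_used=1 → run A
t=12: queue=[A,D,B] q_used=2 → run A
t=13: queue=[A,D,B] q_used=3 → run A
t=14: queue=[D,B] q_used=0 → run D
t=15: queue=[D,B] q_used=1 → run D
t=16: queue=[D,B] q_used=2 → run D
t=17: queue=[D,B] q_used=3 → run D
t=18: queue=[B,D] q_used=0 → run B
t=19: queue=[B,D] q_used=1 → run B
t=20: queue=[B,D] q_used=2 → run B
t=21: queue=[D] q_used=0 → run D
t=22: (idle)
t=23: (idle)
t=24: (idle)
t=25: (idle)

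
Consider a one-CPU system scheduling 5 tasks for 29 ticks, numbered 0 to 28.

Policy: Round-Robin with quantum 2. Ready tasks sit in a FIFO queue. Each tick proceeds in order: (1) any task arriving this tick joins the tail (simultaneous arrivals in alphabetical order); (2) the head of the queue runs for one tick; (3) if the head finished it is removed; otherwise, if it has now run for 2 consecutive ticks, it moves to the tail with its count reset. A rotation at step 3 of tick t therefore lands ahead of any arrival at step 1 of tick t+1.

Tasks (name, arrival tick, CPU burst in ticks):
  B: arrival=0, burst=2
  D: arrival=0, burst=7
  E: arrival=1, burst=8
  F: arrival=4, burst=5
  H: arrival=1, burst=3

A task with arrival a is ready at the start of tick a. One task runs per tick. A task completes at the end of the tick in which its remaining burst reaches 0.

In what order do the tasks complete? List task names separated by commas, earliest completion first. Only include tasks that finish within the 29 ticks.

t=0: queue=[B,D] q_used=0 → run B
t=1: queue=[B,D,E,H] q_used=1 → run B
t=2: queue=[D,E,H] q_used=0 → run D
t=3: queue=[D,E,H] q_used=1 → run D
t=4: queue=[E,H,D,F] q_used=0 → run E
t=5: queue=[E,H,D,F] q_used=1 → run E
t=6: queue=[H,D,F,E] q_used=0 → run H
t=7: queue=[H,D,F,E] q_used=1 → run H
t=8: queue=[D,F,E,H] q_used=0 → run D
t=9: queue=[D,F,E,H] q_used=1 → run D
t=10: queue=[F,E,H,D] q_used=0 → run F
t=11: queue=[F,E,H,D] q_used=1 → run F
t=12: queue=[E,H,D,F] q_used=0 → run E
t=13: queue=[E,H,D,F] q_used=1 → run E
t=14: queue=[H,D,F,E] q_used=0 → run H
t=15: queue=[D,F,E] q_used=0 → run D
t=16: queue=[D,F,E] q_used=1 → run D
t=17: queue=[F,E,D] q_used=0 → run F
t=18: queue=[F,E,D] q_used=1 → run F
t=19: queue=[E,D,F] q_used=0 → run E
t=20: queue=[E,D,F] q_used=1 → run E
t=21: queue=[D,F,E] q_used=0 → run D
t=22: queue=[F,E] q_used=0 → run F
t=23: queue=[E] q_used=0 → run E
t=24: queue=[E] q_used=1 → run E
t=25: (idle)
t=26: (idle)
t=27: (idle)
t=28: (idle)

completion order = B, H, D, F, E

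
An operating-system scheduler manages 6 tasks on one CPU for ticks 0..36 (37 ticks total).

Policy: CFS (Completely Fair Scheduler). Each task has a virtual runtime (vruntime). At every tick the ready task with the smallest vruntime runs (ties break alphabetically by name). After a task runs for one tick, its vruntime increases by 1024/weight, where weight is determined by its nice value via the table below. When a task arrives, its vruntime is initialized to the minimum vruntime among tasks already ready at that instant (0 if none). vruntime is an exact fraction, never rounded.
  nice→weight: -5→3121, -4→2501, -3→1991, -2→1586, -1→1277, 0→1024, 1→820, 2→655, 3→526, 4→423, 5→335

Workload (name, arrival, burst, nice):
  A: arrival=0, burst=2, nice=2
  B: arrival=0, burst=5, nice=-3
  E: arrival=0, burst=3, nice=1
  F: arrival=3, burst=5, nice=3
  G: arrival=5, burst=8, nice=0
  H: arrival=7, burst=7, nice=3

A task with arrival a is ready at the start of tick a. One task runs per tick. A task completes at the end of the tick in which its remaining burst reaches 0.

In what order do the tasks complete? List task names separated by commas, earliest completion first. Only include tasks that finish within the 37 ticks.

completion order = A, B, E, G, F, H

t=0: vr[A=0 B=0 E=0] → run A
t=1: vr[A=1024/655 B=0 E=0] → run B
t=2: vr[A=1024/655 B=1024/1991 E=0] → run E
t=3: vr[A=1024/655 B=1024/1991 E=256/205 F=1024/1991] → run B
t=4: vr[A=1024/655 B=2048/1991 E=256/205 F=1024/1991] → run F
t=5: vr[A=1024/655 B=2048/1991 E=256/205 F=1288704/523633 G=2048/1991] → run B
t=6: vr[A=1024/655 B=3072/1991 E=256/205 F=1288704/523633 G=2048/1991] → run G
t=7: vr[A=1024/655 B=3072/1991 E=256/205 F=1288704/523633 G=4039/1991 H=256/205] → run E
t=8: vr[A=1024/655 B=3072/1991 E=512/205 F=1288704/523633 G=4039/1991 H=256/205] → run H
t=9: vr[A=1024/655 B=3072/1991 E=512/205 F=1288704/523633 G=4039/1991 H=172288/53915] → run B
t=10: vr[A=1024/655 B=4096/1991 E=512/205 F=1288704/523633 G=4039/1991 H=172288/53915] → run A
t=11: vr[B=4096/1991 E=512/205 F=1288704/523633 G=4039/1991 H=172288/53915] → run G
t=12: vr[B=4096/1991 E=512/205 F=1288704/523633 G=6030/1991 H=172288/53915] → run B
t=13: vr[E=512/205 F=1288704/523633 G=6030/1991 H=172288/53915] → run F
t=14: vr[E=512/205 F=2308096/523633 G=6030/1991 H=172288/53915] → run E
t=15: vr[F=2308096/523633 G=6030/1991 H=172288/53915] → run G
t=16: vr[F=2308096/523633 G=8021/1991 H=172288/53915] → run H
t=17: vr[F=2308096/523633 G=8021/1991 H=277248/53915] → run G
t=18: vr[F=2308096/523633 G=10012/1991 H=277248/53915] → run F
t=19: vr[F=3327488/523633 G=10012/1991 H=277248/53915] → run G
t=20: vr[F=3327488/523633 G=12003/1991 H=277248/53915] → run H
t=21: vr[F=3327488/523633 G=12003/1991 H=382208/53915] → run G
t=22: vr[F=3327488/523633 G=13994/1991 H=382208/53915] → run F
t=23: vr[F=4346880/523633 G=13994/1991 H=382208/53915] → run G
t=24: vr[F=4346880/523633 G=15985/1991 H=382208/53915] → run H
t=25: vr[F=4346880/523633 G=15985/1991 H=487168/53915] → run G
t=26: vr[F=4346880/523633 H=487168/53915] → run F
t=27: vr[H=487168/53915] → run H
t=28: vr[H=592128/53915] → run H
t=29: vr[H=697088/53915] → run H
t=30: (idle)
t=31: (idle)
t=32: (idle)
t=33: (idle)
t=34: (idle)
t=35: (idle)
t=36: (idle)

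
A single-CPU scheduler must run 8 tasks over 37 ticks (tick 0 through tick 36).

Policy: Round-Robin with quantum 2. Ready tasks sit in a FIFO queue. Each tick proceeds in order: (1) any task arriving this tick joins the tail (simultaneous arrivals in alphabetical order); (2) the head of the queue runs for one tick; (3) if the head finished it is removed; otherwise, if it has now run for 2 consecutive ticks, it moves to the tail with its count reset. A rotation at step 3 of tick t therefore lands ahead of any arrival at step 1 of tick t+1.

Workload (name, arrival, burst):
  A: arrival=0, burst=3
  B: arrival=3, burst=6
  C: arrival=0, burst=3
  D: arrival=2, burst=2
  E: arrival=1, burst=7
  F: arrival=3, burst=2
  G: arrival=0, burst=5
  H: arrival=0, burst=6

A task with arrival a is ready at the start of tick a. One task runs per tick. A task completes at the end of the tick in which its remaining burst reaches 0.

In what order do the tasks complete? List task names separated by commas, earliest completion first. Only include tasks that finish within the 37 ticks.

t=0: queue=[A,C,G,H] q_used=0 → run A
t=1: queue=[A,C,G,H,E] q_used=1 → run A
t=2: queue=[C,G,H,E,A,D] q_used=0 → run C
t=3: queue=[C,G,H,E,A,D,B,F] q_used=1 → run C
t=4: queue=[G,H,E,A,D,B,F,C] q_used=0 → run G
t=5: queue=[G,H,E,A,D,B,F,C] q_used=1 → run G
t=6: queue=[H,E,A,D,B,F,C,G] q_used=0 → run H
t=7: queue=[H,E,A,D,B,F,C,G] q_used=1 → run H
t=8: queue=[E,A,D,B,F,C,G,H] q_used=0 → run E
t=9: queue=[E,A,D,B,F,C,G,H] q_used=1 → run E
t=10: queue=[A,D,B,F,C,G,H,E] q_used=0 → run A
t=11: queue=[D,B,F,C,G,H,E] q_used=0 → run D
t=12: queue=[D,B,F,C,G,H,E] q_used=1 → run D
t=13: queue=[B,F,C,G,H,E] q_used=0 → run B
t=14: queue=[B,F,C,G,H,E] q_used=1 → run B
t=15: queue=[F,C,G,H,E,B] q_used=0 → run F
t=16: queue=[F,C,G,H,E,B] q_used=1 → run F
t=17: queue=[C,G,H,E,B] q_used=0 → run C
t=18: queue=[G,H,E,B] q_used=0 → run G
t=19: queue=[G,H,E,B] q_used=1 → run G
t=20: queue=[H,E,B,G] q_used=0 → run H
t=21: queue=[H,E,B,G] q_used=1 → run H
t=22: queue=[E,B,G,H] q_used=0 → run E
t=23: queue=[E,B,G,H] q_used=1 → run E
t=24: queue=[B,G,H,E] q_used=0 → run B
t=25: queue=[B,G,H,E] q_used=1 → run B
t=26: queue=[G,H,E,B] q_used=0 → run G
t=27: queue=[H,E,B] q_used=0 → run H
t=28: queue=[H,E,B] q_used=1 → run H
t=29: queue=[E,B] q_used=0 → run E
t=30: queue=[E,B] q_used=1 → run E
t=31: queue=[B,E] q_used=0 → run B
t=32: queue=[B,E] q_used=1 → run B
t=33: queue=[E] q_used=0 → run E
t=34: (idle)
t=35: (idle)
t=36: (idle)

completion order = A, D, F, C, G, H, B, E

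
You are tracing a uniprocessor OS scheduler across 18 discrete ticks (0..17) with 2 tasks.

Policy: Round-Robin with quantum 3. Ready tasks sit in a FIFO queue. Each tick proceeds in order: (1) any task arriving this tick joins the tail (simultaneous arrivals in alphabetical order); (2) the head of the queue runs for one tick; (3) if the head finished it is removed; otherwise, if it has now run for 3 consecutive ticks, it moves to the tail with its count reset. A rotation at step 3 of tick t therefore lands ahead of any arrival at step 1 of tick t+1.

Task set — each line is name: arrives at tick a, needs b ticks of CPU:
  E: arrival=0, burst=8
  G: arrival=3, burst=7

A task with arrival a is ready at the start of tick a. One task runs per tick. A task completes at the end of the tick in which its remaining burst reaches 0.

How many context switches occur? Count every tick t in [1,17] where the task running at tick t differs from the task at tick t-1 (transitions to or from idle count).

t=0: queue=[E] q_used=0 → run E
t=1: queue=[E] q_used=1 → run E
t=2: queue=[E] q_used=2 → run E
t=3: queue=[E,G] q_used=0 → run E
t=4: queue=[E,G] q_used=1 → run E
t=5: queue=[E,G] q_used=2 → run E
t=6: queue=[G,E] q_used=0 → run G
t=7: queue=[G,E] q_used=1 → run G
t=8: queue=[G,E] q_used=2 → run G
t=9: queue=[E,G] q_used=0 → run E
t=10: queue=[E,G] q_used=1 → run E
t=11: queue=[G] q_used=0 → run G
t=12: queue=[G] q_used=1 → run G
t=13: queue=[G] q_used=2 → run G
t=14: queue=[G] q_used=0 → run G
t=15: (idle)
t=16: (idle)
t=17: (idle)

context switches = 4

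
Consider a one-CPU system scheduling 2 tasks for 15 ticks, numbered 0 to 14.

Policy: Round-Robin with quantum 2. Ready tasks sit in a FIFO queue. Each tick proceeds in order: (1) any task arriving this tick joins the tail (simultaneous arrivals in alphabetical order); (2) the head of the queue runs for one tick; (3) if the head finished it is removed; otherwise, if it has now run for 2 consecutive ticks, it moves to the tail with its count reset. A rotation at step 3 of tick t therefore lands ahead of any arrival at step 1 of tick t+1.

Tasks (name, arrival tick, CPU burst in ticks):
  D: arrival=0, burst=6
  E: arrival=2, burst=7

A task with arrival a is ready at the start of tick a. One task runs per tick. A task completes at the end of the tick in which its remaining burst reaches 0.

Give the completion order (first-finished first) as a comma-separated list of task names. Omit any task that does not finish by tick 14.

completion order = D, E

t=0: queue=[D] q_used=0 → run D
t=1: queue=[D] q_used=1 → run D
t=2: queue=[D,E] q_used=0 → run D
t=3: queue=[D,E] q_used=1 → run D
t=4: queue=[E,D] q_used=0 → run E
t=5: queue=[E,D] q_used=1 → run E
t=6: queue=[D,E] q_used=0 → run D
t=7: queue=[D,E] q_used=1 → run D
t=8: queue=[E] q_used=0 → run E
t=9: queue=[E] q_used=1 → run E
t=10: queue=[E] q_used=0 → run E
t=11: queue=[E] q_used=1 → run E
t=12: queue=[E] q_used=0 → run E
t=13: (idle)
t=14: (idle)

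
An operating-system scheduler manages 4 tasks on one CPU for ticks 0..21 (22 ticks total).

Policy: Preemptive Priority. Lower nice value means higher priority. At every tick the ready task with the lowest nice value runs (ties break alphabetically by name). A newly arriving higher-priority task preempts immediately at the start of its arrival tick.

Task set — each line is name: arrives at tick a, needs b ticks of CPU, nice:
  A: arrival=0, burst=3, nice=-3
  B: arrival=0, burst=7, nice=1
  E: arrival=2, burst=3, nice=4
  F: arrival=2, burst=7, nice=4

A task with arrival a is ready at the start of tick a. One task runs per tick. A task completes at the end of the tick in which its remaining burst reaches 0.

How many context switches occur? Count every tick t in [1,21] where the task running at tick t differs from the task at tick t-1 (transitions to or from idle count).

t=0: ready={A,B} → run A
t=1: ready={A,B} → run A
t=2: ready={A,B,E,F} → run A
t=3: ready={B,E,F} → run B
t=4: ready={B,E,F} → run B
t=5: ready={B,E,F} → run B
t=6: ready={B,E,F} → run B
t=7: ready={B,E,F} → run B
t=8: ready={B,E,F} → run B
t=9: ready={B,E,F} → run B
t=10: ready={E,F} → run E
t=11: ready={E,F} → run E
t=12: ready={E,F} → run E
t=13: ready={F} → run F
t=14: ready={F} → run F
t=15: ready={F} → run F
t=16: ready={F} → run F
t=17: ready={F} → run F
t=18: ready={F} → run F
t=19: ready={F} → run F
t=20: (idle)
t=21: (idle)

context switches = 4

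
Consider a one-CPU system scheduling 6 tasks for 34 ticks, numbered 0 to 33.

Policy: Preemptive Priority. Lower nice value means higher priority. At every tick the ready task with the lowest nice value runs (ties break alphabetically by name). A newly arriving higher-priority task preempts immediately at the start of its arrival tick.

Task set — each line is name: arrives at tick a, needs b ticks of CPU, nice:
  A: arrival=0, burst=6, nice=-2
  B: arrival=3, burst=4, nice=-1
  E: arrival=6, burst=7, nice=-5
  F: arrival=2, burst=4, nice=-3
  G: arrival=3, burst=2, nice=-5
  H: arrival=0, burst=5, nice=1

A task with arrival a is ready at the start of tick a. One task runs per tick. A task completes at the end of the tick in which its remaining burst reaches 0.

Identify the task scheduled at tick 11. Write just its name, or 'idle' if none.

t=0: ready={A,H} → run A
t=1: ready={A,H} → run A
t=2: ready={A,F,H} → run F
t=3: ready={A,B,F,G,H} → run G
t=4: ready={A,B,F,G,H} → run G
t=5: ready={A,B,F,H} → run F
t=6: ready={A,B,E,F,H} → run E
t=7: ready={A,B,E,F,H} → run E
t=8: ready={A,B,E,F,H} → run E
t=9: ready={A,B,E,F,H} → run E
t=10: ready={A,B,E,F,H} → run E
t=11: ready={A,B,E,F,H} → run E
t=12: ready={A,B,E,F,H} → run E
t=13: ready={A,B,F,H} → run F
t=14: ready={A,B,F,H} → run F
t=15: ready={A,B,H} → run A
t=16: ready={A,B,H} → run A
t=17: ready={A,B,H} → run A
t=18: ready={A,B,H} → run A
t=19: ready={B,H} → run B
t=20: ready={B,H} → run B
t=21: ready={B,H} → run B
t=22: ready={B,H} → run B
t=23: ready={H} → run H
t=24: ready={H} → run H
t=25: ready={H} → run H
t=26: ready={H} → run H
t=27: ready={H} → run H
t=28: (idle)
t=29: (idle)
t=30: (idle)
t=31: (idle)
t=32: (idle)
t=33: (idle)

running at tick 11 = E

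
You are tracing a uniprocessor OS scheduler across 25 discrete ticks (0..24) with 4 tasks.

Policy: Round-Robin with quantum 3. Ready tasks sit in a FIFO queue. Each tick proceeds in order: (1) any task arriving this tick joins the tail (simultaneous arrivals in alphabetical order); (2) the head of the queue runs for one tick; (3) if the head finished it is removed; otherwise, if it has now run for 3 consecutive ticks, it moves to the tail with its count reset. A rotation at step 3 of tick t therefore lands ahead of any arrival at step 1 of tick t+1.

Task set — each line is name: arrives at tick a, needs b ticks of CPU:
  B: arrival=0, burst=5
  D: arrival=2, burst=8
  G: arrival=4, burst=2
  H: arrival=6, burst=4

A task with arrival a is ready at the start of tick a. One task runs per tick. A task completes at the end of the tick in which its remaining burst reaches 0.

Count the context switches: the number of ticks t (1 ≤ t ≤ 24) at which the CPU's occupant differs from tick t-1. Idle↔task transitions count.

t=0: queue=[B] q_used=0 → run B
t=1: queue=[B] q_used=1 → run B
t=2: queue=[B,D] q_used=2 → run B
t=3: queue=[D,B] q_used=0 → run D
t=4: queue=[D,B,G] q_used=1 → run D
t=5: queue=[D,B,G] q_used=2 → run D
t=6: queue=[B,G,D,H] q_used=0 → run B
t=7: queue=[B,G,D,H] q_used=1 → run B
t=8: queue=[G,D,H] q_used=0 → run G
t=9: queue=[G,D,H] q_used=1 → run G
t=10: queue=[D,H] q_used=0 → run D
t=11: queue=[D,H] q_used=1 → run D
t=12: queue=[D,H] q_used=2 → run D
t=13: queue=[H,D] q_used=0 → run H
t=14: queue=[H,D] q_used=1 → run H
t=15: queue=[H,D] q_used=2 → run H
t=16: queue=[D,H] q_used=0 → run D
t=17: queue=[D,H] q_used=1 → run D
t=18: queue=[H] q_used=0 → run H
t=19: (idle)
t=20: (idle)
t=21: (idle)
t=22: (idle)
t=23: (idle)
t=24: (idle)

context switches = 8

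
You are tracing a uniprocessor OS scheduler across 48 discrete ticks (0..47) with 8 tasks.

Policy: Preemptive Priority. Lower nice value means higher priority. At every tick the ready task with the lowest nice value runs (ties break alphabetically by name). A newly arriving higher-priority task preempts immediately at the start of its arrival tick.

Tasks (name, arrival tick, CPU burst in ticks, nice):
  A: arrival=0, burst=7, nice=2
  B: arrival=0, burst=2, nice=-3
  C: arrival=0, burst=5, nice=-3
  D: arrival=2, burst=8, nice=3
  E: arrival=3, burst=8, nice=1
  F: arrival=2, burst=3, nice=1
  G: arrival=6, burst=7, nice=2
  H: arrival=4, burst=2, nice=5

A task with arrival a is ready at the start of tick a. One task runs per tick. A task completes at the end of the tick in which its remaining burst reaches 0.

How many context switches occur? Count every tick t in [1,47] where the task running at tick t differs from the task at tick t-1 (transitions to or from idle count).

context switches = 8

t=0: ready={A,B,C} → run B
t=1: ready={A,B,C} → run B
t=2: ready={A,C,D,F} → run C
t=3: ready={A,C,D,E,F} → run C
t=4: ready={A,C,D,E,F,H} → run C
t=5: ready={A,C,D,E,F,H} → run C
t=6: ready={A,C,D,E,F,G,H} → run C
t=7: ready={A,D,E,F,G,H} → run E
t=8: ready={A,D,E,F,G,H} → run E
t=9: ready={A,D,E,F,G,H} → run E
t=10: ready={A,D,E,F,G,H} → run E
t=11: ready={A,D,E,F,G,H} → run E
t=12: ready={A,D,E,F,G,H} → run E
t=13: ready={A,D,E,F,G,H} → run E
t=14: ready={A,D,E,F,G,H} → run E
t=15: ready={A,D,F,G,H} → run F
t=16: ready={A,D,F,G,H} → run F
t=17: ready={A,D,F,G,H} → run F
t=18: ready={A,D,G,H} → run A
t=19: ready={A,D,G,H} → run A
t=20: ready={A,D,G,H} → run A
t=21: ready={A,D,G,H} → run A
t=22: ready={A,D,G,H} → run A
t=23: ready={A,D,G,H} → run A
t=24: ready={A,D,G,H} → run A
t=25: ready={D,G,H} → run G
t=26: ready={D,G,H} → run G
t=27: ready={D,G,H} → run G
t=28: ready={D,G,H} → run G
t=29: ready={D,G,H} → run G
t=30: ready={D,G,H} → run G
t=31: ready={D,G,H} → run G
t=32: ready={D,H} → run D
t=33: ready={D,H} → run D
t=34: ready={D,H} → run D
t=35: ready={D,H} → run D
t=36: ready={D,H} → run D
t=37: ready={D,H} → run D
t=38: ready={D,H} → run D
t=39: ready={D,H} → run D
t=40: ready={H} → run H
t=41: ready={H} → run H
t=42: (idle)
t=43: (idle)
t=44: (idle)
t=45: (idle)
t=46: (idle)
t=47: (idle)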